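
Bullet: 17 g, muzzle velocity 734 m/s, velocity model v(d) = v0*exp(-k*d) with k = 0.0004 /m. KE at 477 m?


v = v0*exp(-k*d) = 734*exp(-0.0004*477) = 606.503 m/s
E = 0.5*m*v^2 = 0.5*0.017*606.503^2 = 3127 J

3127 J


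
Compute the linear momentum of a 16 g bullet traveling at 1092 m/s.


p = m*v = 0.016*1092 = 17.47 kg·m/s

17.47 kg·m/s


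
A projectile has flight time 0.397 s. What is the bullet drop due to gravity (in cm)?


drop = 0.5*g*t^2 = 0.5*9.81*0.397^2 = 0.773072 m ≈ 77.31 cm

77.31 cm


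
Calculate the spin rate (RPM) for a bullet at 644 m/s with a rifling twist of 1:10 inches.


twist_m = 10*0.0254 = 0.254 m
spin = v/twist = 644/0.254 = 2535.433 rev/s
RPM = spin*60 = 2535.433*60 ≈ 152126 RPM

152126 RPM


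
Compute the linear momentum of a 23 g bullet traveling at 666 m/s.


p = m*v = 0.023*666 = 15.32 kg·m/s

15.32 kg·m/s


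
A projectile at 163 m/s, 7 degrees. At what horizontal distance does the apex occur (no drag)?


R = v0^2*sin(2*theta)/g = 163^2*sin(2*7°)/9.81 = 655.211 m
apex_dist = R/2 = 655.211/2 = 327.6 m

327.6 m


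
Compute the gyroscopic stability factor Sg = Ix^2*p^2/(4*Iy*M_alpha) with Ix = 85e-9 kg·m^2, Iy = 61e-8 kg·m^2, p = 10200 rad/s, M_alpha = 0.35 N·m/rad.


Sg = Ix^2 * p^2 / (4 * Iy * M_alpha) = (85e-9)^2 * 10200^2 / (4 * 61e-8 * 0.35) = 0.8802

0.8802


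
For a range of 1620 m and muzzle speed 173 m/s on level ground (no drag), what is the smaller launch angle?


sin(2*theta) = R*g/v0^2 = 1620*9.81/173^2 = 0.530997, theta = arcsin(0.530997)/2 = 16.04°

16.04 degrees


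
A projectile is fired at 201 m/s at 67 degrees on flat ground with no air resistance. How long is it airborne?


T = 2*v0*sin(theta)/g = 2*201*sin(67°)/9.81 = 37.72 s

37.72 s


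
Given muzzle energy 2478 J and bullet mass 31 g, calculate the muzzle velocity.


v = sqrt(2*E/m) = sqrt(2*2478/0.031) = 399.8 m/s

399.8 m/s


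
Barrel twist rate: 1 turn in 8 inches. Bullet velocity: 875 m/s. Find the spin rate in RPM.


twist_m = 8*0.0254 = 0.2032 m
spin = v/twist = 875/0.2032 = 4306.102 rev/s
RPM = spin*60 = 4306.102*60 ≈ 258366 RPM

258366 RPM


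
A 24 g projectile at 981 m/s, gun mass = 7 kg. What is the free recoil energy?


v_r = m_p*v_p/m_gun = 0.024*981/7 = 3.36343 m/s, E_r = 0.5*m_gun*v_r^2 = 0.5*7*3.36343^2 = 39.59 J

39.59 J


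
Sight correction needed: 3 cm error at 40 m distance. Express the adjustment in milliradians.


1 mrad subtends 1 cm per 10 m of range, so adj = error_cm / (dist_m / 10) = 3 / (40/10) = 0.75 mrad

0.75 mrad


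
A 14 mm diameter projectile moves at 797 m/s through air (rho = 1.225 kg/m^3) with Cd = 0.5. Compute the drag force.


A = pi*(d/2)^2 = pi*(14/2000)^2 = 1.53938e-04 m^2
Fd = 0.5*Cd*rho*A*v^2 = 0.5*0.5*1.225*1.53938e-04*797^2 = 29.95 N

29.95 N


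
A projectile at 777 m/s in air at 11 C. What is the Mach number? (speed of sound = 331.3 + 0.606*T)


a = 331.3 + 0.606*(11) = 337.966 m/s
M = v/a = 777/337.966 = 2.299

2.299


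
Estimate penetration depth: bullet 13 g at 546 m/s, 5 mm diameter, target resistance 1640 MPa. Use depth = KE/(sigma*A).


A = pi*(d/2)^2 = pi*(5/2)^2 = 19.635 mm^2
E = 0.5*m*v^2 = 0.5*0.013*546^2 = 1937.75 J
depth = E/(sigma*A) = 1937.75 J / (1640 MPa * 19.635 mm^2) = 1937.75/(1640 * 19.635) m = 0.0601762 m ≈ 60.18 mm

60.18 mm


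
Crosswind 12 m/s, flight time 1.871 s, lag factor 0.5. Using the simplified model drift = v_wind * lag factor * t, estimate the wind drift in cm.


drift = v_wind * lag * t = 12 * 0.5 * 1.871 = 11.226 m ≈ 1123 cm

1123 cm


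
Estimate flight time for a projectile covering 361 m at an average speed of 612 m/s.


t = d/v = 361/612 = 0.5899 s

0.5899 s


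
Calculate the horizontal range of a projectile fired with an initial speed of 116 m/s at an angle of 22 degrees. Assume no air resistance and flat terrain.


R = v0^2 * sin(2*theta) / g = 116^2 * sin(2*22°) / 9.81 = 952.8 m

952.8 m


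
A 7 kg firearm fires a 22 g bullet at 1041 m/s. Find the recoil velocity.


v_recoil = m_p * v_p / m_gun = 0.022 * 1041 / 7 = 3.272 m/s

3.272 m/s


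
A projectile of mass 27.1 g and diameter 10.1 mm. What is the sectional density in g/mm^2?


SD = m/d^2 = 27.1/10.1^2 = 0.2657 g/mm^2

0.2657 g/mm^2


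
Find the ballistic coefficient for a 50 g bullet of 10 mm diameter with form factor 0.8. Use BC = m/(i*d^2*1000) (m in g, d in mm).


BC = m/(i*d^2*1000) = 50/(0.8 * 10^2 * 1000) = 0.000625

0.000625


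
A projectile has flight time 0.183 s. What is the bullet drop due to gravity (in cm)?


drop = 0.5*g*t^2 = 0.5*9.81*0.183^2 = 0.164264 m ≈ 16.43 cm

16.43 cm


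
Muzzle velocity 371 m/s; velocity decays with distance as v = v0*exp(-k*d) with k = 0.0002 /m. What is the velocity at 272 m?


v = v0*exp(-k*d) = 371*exp(-0.0002*272) = 351.4 m/s

351.4 m/s


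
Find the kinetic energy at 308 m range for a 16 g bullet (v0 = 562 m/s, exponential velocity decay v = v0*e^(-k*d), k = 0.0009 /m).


v = v0*exp(-k*d) = 562*exp(-0.0009*308) = 425.941 m/s
E = 0.5*m*v^2 = 0.5*0.016*425.941^2 = 1451 J

1451 J


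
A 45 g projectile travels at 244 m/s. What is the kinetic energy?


E = 0.5*m*v^2 = 0.5*0.045*244^2 = 1340 J

1340 J


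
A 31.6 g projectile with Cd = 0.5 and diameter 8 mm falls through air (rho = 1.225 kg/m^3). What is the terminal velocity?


A = pi*(d/2)^2 = pi*(8/2000)^2 = 5.02655e-05 m^2
vt = sqrt(2mg/(Cd*rho*A)) = sqrt(2*0.0316*9.81/(0.5 * 1.225 * 5.02655e-05)) = 141.9 m/s

141.9 m/s


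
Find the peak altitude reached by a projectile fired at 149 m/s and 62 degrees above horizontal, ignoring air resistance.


H = (v0*sin(theta))^2 / (2g) = (149*sin(62°))^2 / (2*9.81) = 882.2 m

882.2 m


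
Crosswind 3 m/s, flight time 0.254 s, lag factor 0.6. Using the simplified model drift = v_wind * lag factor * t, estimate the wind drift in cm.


drift = v_wind * lag * t = 3 * 0.6 * 0.254 = 0.4572 m ≈ 45.72 cm

45.72 cm


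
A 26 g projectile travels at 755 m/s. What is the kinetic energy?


E = 0.5*m*v^2 = 0.5*0.026*755^2 = 7410 J

7410 J


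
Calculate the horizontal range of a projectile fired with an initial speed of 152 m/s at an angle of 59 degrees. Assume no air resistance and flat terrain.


R = v0^2 * sin(2*theta) / g = 152^2 * sin(2*59°) / 9.81 = 2079 m

2079 m


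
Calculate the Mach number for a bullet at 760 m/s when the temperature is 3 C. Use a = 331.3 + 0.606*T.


a = 331.3 + 0.606*(3) = 333.118 m/s
M = v/a = 760/333.118 = 2.281

2.281


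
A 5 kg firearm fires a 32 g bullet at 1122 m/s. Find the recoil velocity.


v_recoil = m_p * v_p / m_gun = 0.032 * 1122 / 5 = 7.181 m/s

7.181 m/s


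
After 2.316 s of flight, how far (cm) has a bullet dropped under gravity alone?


drop = 0.5*g*t^2 = 0.5*9.81*2.316^2 = 26.3097 m ≈ 2631 cm

2631 cm


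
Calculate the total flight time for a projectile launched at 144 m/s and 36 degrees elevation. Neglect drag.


T = 2*v0*sin(theta)/g = 2*144*sin(36°)/9.81 = 17.26 s

17.26 s


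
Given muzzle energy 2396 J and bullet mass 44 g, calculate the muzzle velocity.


v = sqrt(2*E/m) = sqrt(2*2396/0.044) = 330 m/s

330 m/s


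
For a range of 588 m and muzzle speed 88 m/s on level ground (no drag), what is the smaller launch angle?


sin(2*theta) = R*g/v0^2 = 588*9.81/88^2 = 0.744871, theta = arcsin(0.744871)/2 = 24.07°

24.07 degrees


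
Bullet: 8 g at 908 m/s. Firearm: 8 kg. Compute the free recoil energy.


v_r = m_p*v_p/m_gun = 0.008*908/8 = 0.908 m/s, E_r = 0.5*m_gun*v_r^2 = 0.5*8*0.908^2 = 3.298 J

3.298 J


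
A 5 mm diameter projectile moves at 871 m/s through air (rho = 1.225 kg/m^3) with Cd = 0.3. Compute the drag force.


A = pi*(d/2)^2 = pi*(5/2000)^2 = 1.96350e-05 m^2
Fd = 0.5*Cd*rho*A*v^2 = 0.5*0.3*1.225*1.96350e-05*871^2 = 2.737 N

2.737 N


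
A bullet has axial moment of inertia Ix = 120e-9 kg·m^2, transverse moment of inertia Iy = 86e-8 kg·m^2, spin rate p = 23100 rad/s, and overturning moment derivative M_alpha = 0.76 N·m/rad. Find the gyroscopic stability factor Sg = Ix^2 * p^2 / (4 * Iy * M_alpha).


Sg = Ix^2 * p^2 / (4 * Iy * M_alpha) = (120e-9)^2 * 23100^2 / (4 * 86e-8 * 0.76) = 2.939

2.939


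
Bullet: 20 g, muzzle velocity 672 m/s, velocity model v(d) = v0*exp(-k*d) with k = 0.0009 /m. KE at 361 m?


v = v0*exp(-k*d) = 672*exp(-0.0009*361) = 485.587 m/s
E = 0.5*m*v^2 = 0.5*0.02*485.587^2 = 2358 J

2358 J


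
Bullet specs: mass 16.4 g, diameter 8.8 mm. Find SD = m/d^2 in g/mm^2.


SD = m/d^2 = 16.4/8.8^2 = 0.2118 g/mm^2

0.2118 g/mm^2


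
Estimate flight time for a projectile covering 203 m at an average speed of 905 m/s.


t = d/v = 203/905 = 0.2243 s

0.2243 s


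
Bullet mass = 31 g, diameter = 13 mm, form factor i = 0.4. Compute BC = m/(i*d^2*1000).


BC = m/(i*d^2*1000) = 31/(0.4 * 13^2 * 1000) = 0.0004586

0.0004586


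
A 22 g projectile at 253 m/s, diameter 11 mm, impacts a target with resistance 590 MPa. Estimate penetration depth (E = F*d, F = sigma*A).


A = pi*(d/2)^2 = pi*(11/2)^2 = 95.0332 mm^2
E = 0.5*m*v^2 = 0.5*0.022*253^2 = 704.099 J
depth = E/(sigma*A) = 704.099 J / (590 MPa * 95.0332 mm^2) = 704.099/(590 * 95.0332) m = 0.0125576 m ≈ 12.56 mm

12.56 mm


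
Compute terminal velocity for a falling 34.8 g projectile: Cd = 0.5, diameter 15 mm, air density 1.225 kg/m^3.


A = pi*(d/2)^2 = pi*(15/2000)^2 = 1.76715e-04 m^2
vt = sqrt(2mg/(Cd*rho*A)) = sqrt(2*0.0348*9.81/(0.5 * 1.225 * 1.76715e-04)) = 79.42 m/s

79.42 m/s


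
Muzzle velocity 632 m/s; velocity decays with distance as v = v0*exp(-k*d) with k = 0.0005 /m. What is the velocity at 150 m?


v = v0*exp(-k*d) = 632*exp(-0.0005*150) = 586.3 m/s

586.3 m/s


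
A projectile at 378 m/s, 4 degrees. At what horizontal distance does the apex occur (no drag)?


R = v0^2*sin(2*theta)/g = 378^2*sin(2*4°)/9.81 = 2027.08 m
apex_dist = R/2 = 2027.08/2 = 1014 m

1014 m


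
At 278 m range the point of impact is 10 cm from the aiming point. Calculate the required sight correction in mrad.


1 mrad subtends 1 cm per 10 m of range, so adj = error_cm / (dist_m / 10) = 10 / (278/10) = 0.3597 mrad

0.3597 mrad


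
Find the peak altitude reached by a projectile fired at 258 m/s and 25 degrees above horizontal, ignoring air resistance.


H = (v0*sin(theta))^2 / (2g) = (258*sin(25°))^2 / (2*9.81) = 606 m

606 m


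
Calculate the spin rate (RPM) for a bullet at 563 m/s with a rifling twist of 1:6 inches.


twist_m = 6*0.0254 = 0.1524 m
spin = v/twist = 563/0.1524 = 3694.226 rev/s
RPM = spin*60 = 3694.226*60 ≈ 221654 RPM

221654 RPM


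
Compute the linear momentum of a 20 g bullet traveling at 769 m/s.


p = m*v = 0.02*769 = 15.38 kg·m/s

15.38 kg·m/s


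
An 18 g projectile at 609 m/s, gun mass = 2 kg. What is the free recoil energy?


v_r = m_p*v_p/m_gun = 0.018*609/2 = 5.481 m/s, E_r = 0.5*m_gun*v_r^2 = 0.5*2*5.481^2 = 30.04 J

30.04 J


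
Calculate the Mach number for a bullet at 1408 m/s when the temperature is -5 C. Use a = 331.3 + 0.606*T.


a = 331.3 + 0.606*(-5) = 328.27 m/s
M = v/a = 1408/328.27 = 4.289

4.289


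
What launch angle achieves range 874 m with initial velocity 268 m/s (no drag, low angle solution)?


sin(2*theta) = R*g/v0^2 = 874*9.81/268^2 = 0.119374, theta = arcsin(0.119374)/2 = 3.428°

3.428 degrees


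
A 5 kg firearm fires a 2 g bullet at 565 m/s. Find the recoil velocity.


v_recoil = m_p * v_p / m_gun = 0.002 * 565 / 5 = 0.226 m/s

0.226 m/s


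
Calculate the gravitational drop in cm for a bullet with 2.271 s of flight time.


drop = 0.5*g*t^2 = 0.5*9.81*2.271^2 = 25.2972 m ≈ 2530 cm

2530 cm


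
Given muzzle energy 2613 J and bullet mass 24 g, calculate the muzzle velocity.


v = sqrt(2*E/m) = sqrt(2*2613/0.024) = 466.6 m/s

466.6 m/s


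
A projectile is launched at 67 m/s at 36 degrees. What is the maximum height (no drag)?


H = (v0*sin(theta))^2 / (2g) = (67*sin(36°))^2 / (2*9.81) = 79.05 m

79.05 m


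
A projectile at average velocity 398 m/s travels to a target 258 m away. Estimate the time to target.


t = d/v = 258/398 = 0.6482 s

0.6482 s


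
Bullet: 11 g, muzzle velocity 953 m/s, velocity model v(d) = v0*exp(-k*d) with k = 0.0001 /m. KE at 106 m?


v = v0*exp(-k*d) = 953*exp(-0.0001*106) = 942.952 m/s
E = 0.5*m*v^2 = 0.5*0.011*942.952^2 = 4890 J

4890 J


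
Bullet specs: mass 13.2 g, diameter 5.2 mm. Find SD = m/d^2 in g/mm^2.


SD = m/d^2 = 13.2/5.2^2 = 0.4882 g/mm^2

0.4882 g/mm^2


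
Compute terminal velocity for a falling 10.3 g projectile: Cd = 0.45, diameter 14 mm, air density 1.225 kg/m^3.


A = pi*(d/2)^2 = pi*(14/2000)^2 = 1.53938e-04 m^2
vt = sqrt(2mg/(Cd*rho*A)) = sqrt(2*0.0103*9.81/(0.45 * 1.225 * 1.53938e-04)) = 48.8 m/s

48.8 m/s


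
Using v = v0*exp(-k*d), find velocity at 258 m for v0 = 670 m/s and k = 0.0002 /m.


v = v0*exp(-k*d) = 670*exp(-0.0002*258) = 636.3 m/s

636.3 m/s


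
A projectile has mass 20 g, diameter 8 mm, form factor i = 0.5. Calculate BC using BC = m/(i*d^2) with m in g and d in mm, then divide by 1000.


BC = m/(i*d^2*1000) = 20/(0.5 * 8^2 * 1000) = 0.000625

0.000625


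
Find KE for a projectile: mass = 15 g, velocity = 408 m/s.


E = 0.5*m*v^2 = 0.5*0.015*408^2 = 1248 J

1248 J


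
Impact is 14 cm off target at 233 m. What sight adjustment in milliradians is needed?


1 mrad subtends 1 cm per 10 m of range, so adj = error_cm / (dist_m / 10) = 14 / (233/10) = 0.6009 mrad

0.6009 mrad


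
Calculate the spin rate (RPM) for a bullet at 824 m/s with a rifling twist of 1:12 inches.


twist_m = 12*0.0254 = 0.3048 m
spin = v/twist = 824/0.3048 = 2703.412 rev/s
RPM = spin*60 = 2703.412*60 ≈ 162205 RPM

162205 RPM


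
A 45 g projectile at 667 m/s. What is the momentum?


p = m*v = 0.045*667 = 30.02 kg·m/s

30.02 kg·m/s


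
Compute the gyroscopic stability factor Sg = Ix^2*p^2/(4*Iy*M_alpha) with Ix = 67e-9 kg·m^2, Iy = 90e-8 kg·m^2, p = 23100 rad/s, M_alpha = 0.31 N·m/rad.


Sg = Ix^2 * p^2 / (4 * Iy * M_alpha) = (67e-9)^2 * 23100^2 / (4 * 90e-8 * 0.31) = 2.146

2.146


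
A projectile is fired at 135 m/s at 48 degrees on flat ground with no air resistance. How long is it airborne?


T = 2*v0*sin(theta)/g = 2*135*sin(48°)/9.81 = 20.45 s

20.45 s


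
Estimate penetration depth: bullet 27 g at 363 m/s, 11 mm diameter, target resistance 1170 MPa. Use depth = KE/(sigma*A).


A = pi*(d/2)^2 = pi*(11/2)^2 = 95.0332 mm^2
E = 0.5*m*v^2 = 0.5*0.027*363^2 = 1778.88 J
depth = E/(sigma*A) = 1778.88 J / (1170 MPa * 95.0332 mm^2) = 1778.88/(1170 * 95.0332) m = 0.0159987 m ≈ 16 mm

16 mm


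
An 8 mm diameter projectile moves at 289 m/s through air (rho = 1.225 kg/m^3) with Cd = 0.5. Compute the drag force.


A = pi*(d/2)^2 = pi*(8/2000)^2 = 5.02655e-05 m^2
Fd = 0.5*Cd*rho*A*v^2 = 0.5*0.5*1.225*5.02655e-05*289^2 = 1.286 N

1.286 N


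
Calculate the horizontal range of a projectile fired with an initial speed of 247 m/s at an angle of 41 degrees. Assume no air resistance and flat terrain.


R = v0^2 * sin(2*theta) / g = 247^2 * sin(2*41°) / 9.81 = 6159 m

6159 m


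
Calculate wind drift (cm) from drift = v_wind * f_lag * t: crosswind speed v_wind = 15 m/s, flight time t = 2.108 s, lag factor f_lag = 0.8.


drift = v_wind * lag * t = 15 * 0.8 * 2.108 = 25.296 m ≈ 2530 cm

2530 cm


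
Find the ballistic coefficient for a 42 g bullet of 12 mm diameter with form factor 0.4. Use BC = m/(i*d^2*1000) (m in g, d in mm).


BC = m/(i*d^2*1000) = 42/(0.4 * 12^2 * 1000) = 0.0007292

0.0007292


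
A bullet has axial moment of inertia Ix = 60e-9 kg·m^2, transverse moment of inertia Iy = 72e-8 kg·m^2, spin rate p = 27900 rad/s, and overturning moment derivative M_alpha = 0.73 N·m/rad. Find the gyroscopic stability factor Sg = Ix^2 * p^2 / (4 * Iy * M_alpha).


Sg = Ix^2 * p^2 / (4 * Iy * M_alpha) = (60e-9)^2 * 27900^2 / (4 * 72e-8 * 0.73) = 1.333

1.333


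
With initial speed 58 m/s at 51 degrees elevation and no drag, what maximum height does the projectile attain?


H = (v0*sin(theta))^2 / (2g) = (58*sin(51°))^2 / (2*9.81) = 103.6 m

103.6 m


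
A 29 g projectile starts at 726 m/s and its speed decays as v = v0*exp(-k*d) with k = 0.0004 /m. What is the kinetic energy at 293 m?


v = v0*exp(-k*d) = 726*exp(-0.0004*293) = 645.71 m/s
E = 0.5*m*v^2 = 0.5*0.029*645.71^2 = 6046 J

6046 J


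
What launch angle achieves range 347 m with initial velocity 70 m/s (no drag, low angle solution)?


sin(2*theta) = R*g/v0^2 = 347*9.81/70^2 = 0.694708, theta = arcsin(0.694708)/2 = 22°

22 degrees


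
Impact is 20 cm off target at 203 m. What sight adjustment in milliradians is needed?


1 mrad subtends 1 cm per 10 m of range, so adj = error_cm / (dist_m / 10) = 20 / (203/10) = 0.9852 mrad

0.9852 mrad


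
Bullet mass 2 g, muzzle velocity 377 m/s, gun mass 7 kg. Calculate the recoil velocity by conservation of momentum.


v_recoil = m_p * v_p / m_gun = 0.002 * 377 / 7 = 0.1077 m/s

0.1077 m/s


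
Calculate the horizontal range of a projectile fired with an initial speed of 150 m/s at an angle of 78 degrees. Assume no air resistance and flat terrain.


R = v0^2 * sin(2*theta) / g = 150^2 * sin(2*78°) / 9.81 = 932.9 m

932.9 m


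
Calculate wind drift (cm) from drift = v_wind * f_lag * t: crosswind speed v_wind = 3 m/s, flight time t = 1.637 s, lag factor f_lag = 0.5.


drift = v_wind * lag * t = 3 * 0.5 * 1.637 = 2.4555 m ≈ 245.5 cm

245.5 cm


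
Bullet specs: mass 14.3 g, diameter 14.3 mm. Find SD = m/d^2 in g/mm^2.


SD = m/d^2 = 14.3/14.3^2 = 0.06993 g/mm^2

0.06993 g/mm^2


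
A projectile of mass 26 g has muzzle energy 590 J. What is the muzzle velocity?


v = sqrt(2*E/m) = sqrt(2*590/0.026) = 213 m/s

213 m/s


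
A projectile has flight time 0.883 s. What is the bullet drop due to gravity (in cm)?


drop = 0.5*g*t^2 = 0.5*9.81*0.883^2 = 3.82437 m ≈ 382.4 cm

382.4 cm


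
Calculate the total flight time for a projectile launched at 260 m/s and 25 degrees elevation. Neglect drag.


T = 2*v0*sin(theta)/g = 2*260*sin(25°)/9.81 = 22.4 s

22.4 s


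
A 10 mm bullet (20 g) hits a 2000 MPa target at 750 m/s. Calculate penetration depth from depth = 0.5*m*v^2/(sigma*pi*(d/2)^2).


A = pi*(d/2)^2 = pi*(10/2)^2 = 78.5398 mm^2
E = 0.5*m*v^2 = 0.5*0.02*750^2 = 5625 J
depth = E/(sigma*A) = 5625 J / (2000 MPa * 78.5398 mm^2) = 5625/(2000 * 78.5398) m = 0.0358099 m ≈ 35.81 mm

35.81 mm


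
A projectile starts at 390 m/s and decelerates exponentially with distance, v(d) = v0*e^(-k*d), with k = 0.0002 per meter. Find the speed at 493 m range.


v = v0*exp(-k*d) = 390*exp(-0.0002*493) = 353.4 m/s

353.4 m/s


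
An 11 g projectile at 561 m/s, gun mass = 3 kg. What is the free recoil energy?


v_r = m_p*v_p/m_gun = 0.011*561/3 = 2.057 m/s, E_r = 0.5*m_gun*v_r^2 = 0.5*3*2.057^2 = 6.347 J

6.347 J


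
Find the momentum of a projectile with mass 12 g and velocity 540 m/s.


p = m*v = 0.012*540 = 6.48 kg·m/s

6.48 kg·m/s


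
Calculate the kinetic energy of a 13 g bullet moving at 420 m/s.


E = 0.5*m*v^2 = 0.5*0.013*420^2 = 1147 J

1147 J


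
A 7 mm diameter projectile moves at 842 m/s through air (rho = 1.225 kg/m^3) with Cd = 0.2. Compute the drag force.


A = pi*(d/2)^2 = pi*(7/2000)^2 = 3.84845e-05 m^2
Fd = 0.5*Cd*rho*A*v^2 = 0.5*0.2*1.225*3.84845e-05*842^2 = 3.342 N

3.342 N


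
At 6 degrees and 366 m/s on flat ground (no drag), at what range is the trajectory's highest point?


R = v0^2*sin(2*theta)/g = 366^2*sin(2*6°)/9.81 = 2839.04 m
apex_dist = R/2 = 2839.04/2 = 1420 m

1420 m


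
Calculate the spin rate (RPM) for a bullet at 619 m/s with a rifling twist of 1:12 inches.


twist_m = 12*0.0254 = 0.3048 m
spin = v/twist = 619/0.3048 = 2030.84 rev/s
RPM = spin*60 = 2030.84*60 ≈ 121850 RPM

121850 RPM


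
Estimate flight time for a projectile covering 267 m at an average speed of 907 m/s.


t = d/v = 267/907 = 0.2944 s

0.2944 s


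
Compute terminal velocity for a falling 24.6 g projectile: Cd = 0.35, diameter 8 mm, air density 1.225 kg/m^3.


A = pi*(d/2)^2 = pi*(8/2000)^2 = 5.02655e-05 m^2
vt = sqrt(2mg/(Cd*rho*A)) = sqrt(2*0.0246*9.81/(0.35 * 1.225 * 5.02655e-05)) = 149.7 m/s

149.7 m/s


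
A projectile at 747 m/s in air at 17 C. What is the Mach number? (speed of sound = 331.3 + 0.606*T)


a = 331.3 + 0.606*(17) = 341.602 m/s
M = v/a = 747/341.602 = 2.187

2.187


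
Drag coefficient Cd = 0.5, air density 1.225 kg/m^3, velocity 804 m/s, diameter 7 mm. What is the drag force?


A = pi*(d/2)^2 = pi*(7/2000)^2 = 3.84845e-05 m^2
Fd = 0.5*Cd*rho*A*v^2 = 0.5*0.5*1.225*3.84845e-05*804^2 = 7.619 N

7.619 N


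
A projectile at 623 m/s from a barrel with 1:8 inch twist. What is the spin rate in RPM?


twist_m = 8*0.0254 = 0.2032 m
spin = v/twist = 623/0.2032 = 3065.945 rev/s
RPM = spin*60 = 3065.945*60 ≈ 183957 RPM

183957 RPM


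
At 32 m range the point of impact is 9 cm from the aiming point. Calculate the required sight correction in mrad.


1 mrad subtends 1 cm per 10 m of range, so adj = error_cm / (dist_m / 10) = 9 / (32/10) = 2.812 mrad

2.812 mrad


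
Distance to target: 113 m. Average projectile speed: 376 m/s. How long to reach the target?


t = d/v = 113/376 = 0.3005 s

0.3005 s


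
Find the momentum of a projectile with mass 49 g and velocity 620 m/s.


p = m*v = 0.049*620 = 30.38 kg·m/s

30.38 kg·m/s


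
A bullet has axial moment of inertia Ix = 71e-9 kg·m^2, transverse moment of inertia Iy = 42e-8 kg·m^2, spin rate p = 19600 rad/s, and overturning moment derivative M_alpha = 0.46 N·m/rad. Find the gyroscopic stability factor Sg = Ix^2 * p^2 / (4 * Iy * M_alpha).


Sg = Ix^2 * p^2 / (4 * Iy * M_alpha) = (71e-9)^2 * 19600^2 / (4 * 42e-8 * 0.46) = 2.506

2.506


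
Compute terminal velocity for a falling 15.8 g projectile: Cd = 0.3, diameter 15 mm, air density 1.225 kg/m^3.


A = pi*(d/2)^2 = pi*(15/2000)^2 = 1.76715e-04 m^2
vt = sqrt(2mg/(Cd*rho*A)) = sqrt(2*0.0158*9.81/(0.3 * 1.225 * 1.76715e-04)) = 69.09 m/s

69.09 m/s


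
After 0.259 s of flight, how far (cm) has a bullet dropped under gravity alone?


drop = 0.5*g*t^2 = 0.5*9.81*0.259^2 = 0.329032 m ≈ 32.9 cm

32.9 cm


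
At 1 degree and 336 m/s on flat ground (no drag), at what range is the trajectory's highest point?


R = v0^2*sin(2*theta)/g = 336^2*sin(2*1°)/9.81 = 401.632 m
apex_dist = R/2 = 401.632/2 = 200.8 m

200.8 m


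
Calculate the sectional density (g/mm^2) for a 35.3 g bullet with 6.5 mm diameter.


SD = m/d^2 = 35.3/6.5^2 = 0.8355 g/mm^2

0.8355 g/mm^2


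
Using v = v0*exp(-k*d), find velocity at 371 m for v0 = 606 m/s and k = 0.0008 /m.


v = v0*exp(-k*d) = 606*exp(-0.0008*371) = 450.4 m/s

450.4 m/s


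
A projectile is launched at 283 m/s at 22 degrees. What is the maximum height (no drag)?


H = (v0*sin(theta))^2 / (2g) = (283*sin(22°))^2 / (2*9.81) = 572.8 m

572.8 m


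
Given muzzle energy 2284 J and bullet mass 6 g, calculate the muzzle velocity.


v = sqrt(2*E/m) = sqrt(2*2284/0.006) = 872.5 m/s

872.5 m/s


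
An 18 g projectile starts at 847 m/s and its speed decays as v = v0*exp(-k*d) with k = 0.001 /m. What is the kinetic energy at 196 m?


v = v0*exp(-k*d) = 847*exp(-0.001*196) = 696.244 m/s
E = 0.5*m*v^2 = 0.5*0.018*696.244^2 = 4363 J

4363 J


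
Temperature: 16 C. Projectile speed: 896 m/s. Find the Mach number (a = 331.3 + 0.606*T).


a = 331.3 + 0.606*(16) = 340.996 m/s
M = v/a = 896/340.996 = 2.628

2.628


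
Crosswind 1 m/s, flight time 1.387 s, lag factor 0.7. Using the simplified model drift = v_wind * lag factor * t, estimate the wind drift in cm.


drift = v_wind * lag * t = 1 * 0.7 * 1.387 = 0.9709 m ≈ 97.09 cm

97.09 cm


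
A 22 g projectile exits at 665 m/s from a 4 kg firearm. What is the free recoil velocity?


v_recoil = m_p * v_p / m_gun = 0.022 * 665 / 4 = 3.657 m/s

3.657 m/s


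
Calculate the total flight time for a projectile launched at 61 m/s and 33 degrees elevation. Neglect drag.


T = 2*v0*sin(theta)/g = 2*61*sin(33°)/9.81 = 6.773 s

6.773 s


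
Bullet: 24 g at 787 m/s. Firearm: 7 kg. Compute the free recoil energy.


v_r = m_p*v_p/m_gun = 0.024*787/7 = 2.69829 m/s, E_r = 0.5*m_gun*v_r^2 = 0.5*7*2.69829^2 = 25.48 J

25.48 J


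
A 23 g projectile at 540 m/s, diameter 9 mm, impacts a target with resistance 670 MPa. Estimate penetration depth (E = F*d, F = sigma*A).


A = pi*(d/2)^2 = pi*(9/2)^2 = 63.6173 mm^2
E = 0.5*m*v^2 = 0.5*0.023*540^2 = 3353.4 J
depth = E/(sigma*A) = 3353.4 J / (670 MPa * 63.6173 mm^2) = 3353.4/(670 * 63.6173) m = 0.0786748 m ≈ 78.67 mm

78.67 mm


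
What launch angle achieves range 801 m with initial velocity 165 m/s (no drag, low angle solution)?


sin(2*theta) = R*g/v0^2 = 801*9.81/165^2 = 0.288625, theta = arcsin(0.288625)/2 = 8.388°

8.388 degrees


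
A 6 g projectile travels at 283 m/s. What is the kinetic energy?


E = 0.5*m*v^2 = 0.5*0.006*283^2 = 240.3 J

240.3 J


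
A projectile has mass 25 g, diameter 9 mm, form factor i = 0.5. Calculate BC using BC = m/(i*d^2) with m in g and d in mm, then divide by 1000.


BC = m/(i*d^2*1000) = 25/(0.5 * 9^2 * 1000) = 0.0006173

0.0006173


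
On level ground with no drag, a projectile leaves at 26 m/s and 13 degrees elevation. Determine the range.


R = v0^2 * sin(2*theta) / g = 26^2 * sin(2*13°) / 9.81 = 30.21 m

30.21 m


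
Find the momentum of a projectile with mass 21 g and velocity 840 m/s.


p = m*v = 0.021*840 = 17.64 kg·m/s

17.64 kg·m/s


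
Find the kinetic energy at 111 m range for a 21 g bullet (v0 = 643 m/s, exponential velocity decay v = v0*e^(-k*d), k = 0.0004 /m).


v = v0*exp(-k*d) = 643*exp(-0.0004*111) = 615.075 m/s
E = 0.5*m*v^2 = 0.5*0.021*615.075^2 = 3972 J

3972 J


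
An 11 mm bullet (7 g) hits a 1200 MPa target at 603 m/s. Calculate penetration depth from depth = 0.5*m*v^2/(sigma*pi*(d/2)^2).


A = pi*(d/2)^2 = pi*(11/2)^2 = 95.0332 mm^2
E = 0.5*m*v^2 = 0.5*0.007*603^2 = 1272.63 J
depth = E/(sigma*A) = 1272.63 J / (1200 MPa * 95.0332 mm^2) = 1272.63/(1200 * 95.0332) m = 0.0111595 m ≈ 11.16 mm

11.16 mm


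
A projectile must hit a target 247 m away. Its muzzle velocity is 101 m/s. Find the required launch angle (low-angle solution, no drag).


sin(2*theta) = R*g/v0^2 = 247*9.81/101^2 = 0.237533, theta = arcsin(0.237533)/2 = 6.87°

6.87 degrees


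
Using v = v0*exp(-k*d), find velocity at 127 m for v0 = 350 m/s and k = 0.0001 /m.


v = v0*exp(-k*d) = 350*exp(-0.0001*127) = 345.6 m/s

345.6 m/s


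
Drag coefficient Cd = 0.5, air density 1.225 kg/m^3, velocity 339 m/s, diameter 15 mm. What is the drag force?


A = pi*(d/2)^2 = pi*(15/2000)^2 = 1.76715e-04 m^2
Fd = 0.5*Cd*rho*A*v^2 = 0.5*0.5*1.225*1.76715e-04*339^2 = 6.219 N

6.219 N


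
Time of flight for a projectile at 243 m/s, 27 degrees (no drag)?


T = 2*v0*sin(theta)/g = 2*243*sin(27°)/9.81 = 22.49 s

22.49 s


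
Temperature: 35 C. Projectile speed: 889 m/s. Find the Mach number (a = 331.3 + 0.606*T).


a = 331.3 + 0.606*(35) = 352.51 m/s
M = v/a = 889/352.51 = 2.522

2.522


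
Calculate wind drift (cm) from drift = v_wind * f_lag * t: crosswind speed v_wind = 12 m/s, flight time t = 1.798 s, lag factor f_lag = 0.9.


drift = v_wind * lag * t = 12 * 0.9 * 1.798 = 19.4184 m ≈ 1942 cm

1942 cm


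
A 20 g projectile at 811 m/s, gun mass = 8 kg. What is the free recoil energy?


v_r = m_p*v_p/m_gun = 0.02*811/8 = 2.0275 m/s, E_r = 0.5*m_gun*v_r^2 = 0.5*8*2.0275^2 = 16.44 J

16.44 J


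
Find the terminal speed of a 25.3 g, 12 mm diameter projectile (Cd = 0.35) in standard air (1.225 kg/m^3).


A = pi*(d/2)^2 = pi*(12/2000)^2 = 1.13097e-04 m^2
vt = sqrt(2mg/(Cd*rho*A)) = sqrt(2*0.0253*9.81/(0.35 * 1.225 * 1.13097e-04)) = 101.2 m/s

101.2 m/s


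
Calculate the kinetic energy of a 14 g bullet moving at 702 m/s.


E = 0.5*m*v^2 = 0.5*0.014*702^2 = 3450 J

3450 J


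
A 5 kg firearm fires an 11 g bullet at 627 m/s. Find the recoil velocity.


v_recoil = m_p * v_p / m_gun = 0.011 * 627 / 5 = 1.379 m/s

1.379 m/s


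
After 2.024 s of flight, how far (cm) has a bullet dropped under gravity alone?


drop = 0.5*g*t^2 = 0.5*9.81*2.024^2 = 20.0937 m ≈ 2009 cm

2009 cm


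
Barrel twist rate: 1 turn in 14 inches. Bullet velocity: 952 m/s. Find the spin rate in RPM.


twist_m = 14*0.0254 = 0.3556 m
spin = v/twist = 952/0.3556 = 2677.165 rev/s
RPM = spin*60 = 2677.165*60 ≈ 160630 RPM

160630 RPM


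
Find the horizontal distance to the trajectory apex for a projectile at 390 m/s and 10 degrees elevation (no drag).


R = v0^2*sin(2*theta)/g = 390^2*sin(2*10°)/9.81 = 5302.88 m
apex_dist = R/2 = 5302.88/2 = 2651 m

2651 m


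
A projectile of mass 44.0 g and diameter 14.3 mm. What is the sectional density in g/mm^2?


SD = m/d^2 = 44.0/14.3^2 = 0.2152 g/mm^2

0.2152 g/mm^2


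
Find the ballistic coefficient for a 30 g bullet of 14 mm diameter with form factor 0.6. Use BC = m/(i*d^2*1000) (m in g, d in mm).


BC = m/(i*d^2*1000) = 30/(0.6 * 14^2 * 1000) = 0.0002551

0.0002551


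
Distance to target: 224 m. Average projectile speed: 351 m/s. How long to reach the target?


t = d/v = 224/351 = 0.6382 s

0.6382 s


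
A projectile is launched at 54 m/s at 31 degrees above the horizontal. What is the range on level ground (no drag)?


R = v0^2 * sin(2*theta) / g = 54^2 * sin(2*31°) / 9.81 = 262.5 m

262.5 m


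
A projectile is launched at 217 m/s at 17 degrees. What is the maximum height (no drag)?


H = (v0*sin(theta))^2 / (2g) = (217*sin(17°))^2 / (2*9.81) = 205.2 m

205.2 m


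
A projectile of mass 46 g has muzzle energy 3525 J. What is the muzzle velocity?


v = sqrt(2*E/m) = sqrt(2*3525/0.046) = 391.5 m/s

391.5 m/s


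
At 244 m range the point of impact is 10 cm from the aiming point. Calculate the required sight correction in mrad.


1 mrad subtends 1 cm per 10 m of range, so adj = error_cm / (dist_m / 10) = 10 / (244/10) = 0.4098 mrad

0.4098 mrad


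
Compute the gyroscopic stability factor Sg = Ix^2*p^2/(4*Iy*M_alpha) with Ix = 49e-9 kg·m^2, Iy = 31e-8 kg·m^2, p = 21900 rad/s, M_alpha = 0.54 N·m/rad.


Sg = Ix^2 * p^2 / (4 * Iy * M_alpha) = (49e-9)^2 * 21900^2 / (4 * 31e-8 * 0.54) = 1.72

1.72


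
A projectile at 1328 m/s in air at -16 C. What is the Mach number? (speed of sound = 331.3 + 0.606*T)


a = 331.3 + 0.606*(-16) = 321.604 m/s
M = v/a = 1328/321.604 = 4.129

4.129


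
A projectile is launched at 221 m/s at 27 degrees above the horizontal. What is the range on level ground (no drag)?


R = v0^2 * sin(2*theta) / g = 221^2 * sin(2*27°) / 9.81 = 4028 m

4028 m


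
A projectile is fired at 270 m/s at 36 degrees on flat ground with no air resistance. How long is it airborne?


T = 2*v0*sin(theta)/g = 2*270*sin(36°)/9.81 = 32.36 s

32.36 s


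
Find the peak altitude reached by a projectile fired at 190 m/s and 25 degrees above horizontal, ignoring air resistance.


H = (v0*sin(theta))^2 / (2g) = (190*sin(25°))^2 / (2*9.81) = 328.6 m

328.6 m


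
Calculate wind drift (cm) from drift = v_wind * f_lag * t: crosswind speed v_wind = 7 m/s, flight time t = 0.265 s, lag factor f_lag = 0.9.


drift = v_wind * lag * t = 7 * 0.9 * 0.265 = 1.6695 m ≈ 166.9 cm

166.9 cm


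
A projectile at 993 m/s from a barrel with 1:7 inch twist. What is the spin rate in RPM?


twist_m = 7*0.0254 = 0.1778 m
spin = v/twist = 993/0.1778 = 5584.927 rev/s
RPM = spin*60 = 5584.927*60 ≈ 335096 RPM

335096 RPM


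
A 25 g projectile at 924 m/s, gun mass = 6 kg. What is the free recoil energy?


v_r = m_p*v_p/m_gun = 0.025*924/6 = 3.85 m/s, E_r = 0.5*m_gun*v_r^2 = 0.5*6*3.85^2 = 44.47 J

44.47 J


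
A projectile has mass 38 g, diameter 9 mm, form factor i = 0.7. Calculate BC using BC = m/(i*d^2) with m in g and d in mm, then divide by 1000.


BC = m/(i*d^2*1000) = 38/(0.7 * 9^2 * 1000) = 0.0006702

0.0006702


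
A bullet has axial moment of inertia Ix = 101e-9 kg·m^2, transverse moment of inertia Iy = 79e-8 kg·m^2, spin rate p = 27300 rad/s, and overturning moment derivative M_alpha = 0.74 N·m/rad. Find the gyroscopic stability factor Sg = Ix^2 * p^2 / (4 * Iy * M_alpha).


Sg = Ix^2 * p^2 / (4 * Iy * M_alpha) = (101e-9)^2 * 27300^2 / (4 * 79e-8 * 0.74) = 3.251

3.251


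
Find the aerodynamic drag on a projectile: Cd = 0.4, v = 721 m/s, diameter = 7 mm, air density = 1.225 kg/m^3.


A = pi*(d/2)^2 = pi*(7/2000)^2 = 3.84845e-05 m^2
Fd = 0.5*Cd*rho*A*v^2 = 0.5*0.4*1.225*3.84845e-05*721^2 = 4.901 N

4.901 N


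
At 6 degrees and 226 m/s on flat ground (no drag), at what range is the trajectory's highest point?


R = v0^2*sin(2*theta)/g = 226^2*sin(2*6°)/9.81 = 1082.5 m
apex_dist = R/2 = 1082.5/2 = 541.2 m

541.2 m


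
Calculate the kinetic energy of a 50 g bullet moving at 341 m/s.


E = 0.5*m*v^2 = 0.5*0.05*341^2 = 2907 J

2907 J


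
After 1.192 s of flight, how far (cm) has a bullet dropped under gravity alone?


drop = 0.5*g*t^2 = 0.5*9.81*1.192^2 = 6.96934 m ≈ 696.9 cm

696.9 cm


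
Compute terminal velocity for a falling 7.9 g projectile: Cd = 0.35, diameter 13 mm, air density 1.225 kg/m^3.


A = pi*(d/2)^2 = pi*(13/2000)^2 = 1.32732e-04 m^2
vt = sqrt(2mg/(Cd*rho*A)) = sqrt(2*0.0079*9.81/(0.35 * 1.225 * 1.32732e-04)) = 52.19 m/s

52.19 m/s


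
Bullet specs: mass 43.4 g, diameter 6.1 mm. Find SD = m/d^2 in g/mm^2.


SD = m/d^2 = 43.4/6.1^2 = 1.166 g/mm^2

1.166 g/mm^2


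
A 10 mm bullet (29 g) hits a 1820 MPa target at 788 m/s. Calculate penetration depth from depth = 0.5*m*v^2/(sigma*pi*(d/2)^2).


A = pi*(d/2)^2 = pi*(10/2)^2 = 78.5398 mm^2
E = 0.5*m*v^2 = 0.5*0.029*788^2 = 9003.69 J
depth = E/(sigma*A) = 9003.69 J / (1820 MPa * 78.5398 mm^2) = 9003.69/(1820 * 78.5398) m = 0.0629882 m ≈ 62.99 mm

62.99 mm


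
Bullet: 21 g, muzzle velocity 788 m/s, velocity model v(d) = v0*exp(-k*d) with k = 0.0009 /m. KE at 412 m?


v = v0*exp(-k*d) = 788*exp(-0.0009*412) = 543.863 m/s
E = 0.5*m*v^2 = 0.5*0.021*543.863^2 = 3106 J

3106 J


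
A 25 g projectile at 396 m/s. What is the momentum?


p = m*v = 0.025*396 = 9.9 kg·m/s

9.9 kg·m/s


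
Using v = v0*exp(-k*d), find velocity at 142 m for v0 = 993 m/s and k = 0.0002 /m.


v = v0*exp(-k*d) = 993*exp(-0.0002*142) = 965.2 m/s

965.2 m/s


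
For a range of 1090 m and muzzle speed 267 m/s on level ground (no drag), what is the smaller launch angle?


sin(2*theta) = R*g/v0^2 = 1090*9.81/267^2 = 0.149994, theta = arcsin(0.149994)/2 = 4.313°

4.313 degrees


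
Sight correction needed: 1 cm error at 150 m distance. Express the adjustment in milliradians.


1 mrad subtends 1 cm per 10 m of range, so adj = error_cm / (dist_m / 10) = 1 / (150/10) = 0.06667 mrad

0.06667 mrad


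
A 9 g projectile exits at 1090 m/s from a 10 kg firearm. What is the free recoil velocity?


v_recoil = m_p * v_p / m_gun = 0.009 * 1090 / 10 = 0.981 m/s

0.981 m/s


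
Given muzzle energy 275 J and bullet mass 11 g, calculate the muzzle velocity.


v = sqrt(2*E/m) = sqrt(2*275/0.011) = 223.6 m/s

223.6 m/s


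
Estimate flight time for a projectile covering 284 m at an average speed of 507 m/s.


t = d/v = 284/507 = 0.5602 s

0.5602 s


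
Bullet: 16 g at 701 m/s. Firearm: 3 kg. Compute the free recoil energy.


v_r = m_p*v_p/m_gun = 0.016*701/3 = 3.73867 m/s, E_r = 0.5*m_gun*v_r^2 = 0.5*3*3.73867^2 = 20.97 J

20.97 J


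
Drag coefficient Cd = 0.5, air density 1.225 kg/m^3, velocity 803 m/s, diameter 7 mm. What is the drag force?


A = pi*(d/2)^2 = pi*(7/2000)^2 = 3.84845e-05 m^2
Fd = 0.5*Cd*rho*A*v^2 = 0.5*0.5*1.225*3.84845e-05*803^2 = 7.6 N

7.6 N


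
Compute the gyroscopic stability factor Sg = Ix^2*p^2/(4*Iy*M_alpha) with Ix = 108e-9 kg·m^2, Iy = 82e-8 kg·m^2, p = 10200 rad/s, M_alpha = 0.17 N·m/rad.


Sg = Ix^2 * p^2 / (4 * Iy * M_alpha) = (108e-9)^2 * 10200^2 / (4 * 82e-8 * 0.17) = 2.176

2.176


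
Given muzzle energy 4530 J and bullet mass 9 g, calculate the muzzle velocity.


v = sqrt(2*E/m) = sqrt(2*4530/0.009) = 1003 m/s

1003 m/s


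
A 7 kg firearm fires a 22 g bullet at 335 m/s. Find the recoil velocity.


v_recoil = m_p * v_p / m_gun = 0.022 * 335 / 7 = 1.053 m/s

1.053 m/s


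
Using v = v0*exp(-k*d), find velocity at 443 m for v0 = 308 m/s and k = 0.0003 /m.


v = v0*exp(-k*d) = 308*exp(-0.0003*443) = 269.7 m/s

269.7 m/s


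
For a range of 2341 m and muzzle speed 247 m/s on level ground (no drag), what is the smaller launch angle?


sin(2*theta) = R*g/v0^2 = 2341*9.81/247^2 = 0.376423, theta = arcsin(0.376423)/2 = 11.06°

11.06 degrees


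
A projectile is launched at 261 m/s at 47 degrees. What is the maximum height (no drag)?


H = (v0*sin(theta))^2 / (2g) = (261*sin(47°))^2 / (2*9.81) = 1857 m

1857 m


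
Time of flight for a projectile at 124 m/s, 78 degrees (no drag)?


T = 2*v0*sin(theta)/g = 2*124*sin(78°)/9.81 = 24.73 s

24.73 s


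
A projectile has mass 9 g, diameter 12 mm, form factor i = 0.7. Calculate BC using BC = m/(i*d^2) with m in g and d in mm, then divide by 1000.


BC = m/(i*d^2*1000) = 9/(0.7 * 12^2 * 1000) = 8.929e-05

8.929e-05


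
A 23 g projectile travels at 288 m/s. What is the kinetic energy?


E = 0.5*m*v^2 = 0.5*0.023*288^2 = 953.9 J

953.9 J


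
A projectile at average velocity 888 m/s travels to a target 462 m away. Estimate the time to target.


t = d/v = 462/888 = 0.5203 s

0.5203 s


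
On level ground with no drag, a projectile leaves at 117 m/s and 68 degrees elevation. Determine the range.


R = v0^2 * sin(2*theta) / g = 117^2 * sin(2*68°) / 9.81 = 969.3 m

969.3 m


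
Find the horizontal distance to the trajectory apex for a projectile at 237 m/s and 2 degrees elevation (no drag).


R = v0^2*sin(2*theta)/g = 237^2*sin(2*2°)/9.81 = 399.404 m
apex_dist = R/2 = 399.404/2 = 199.7 m

199.7 m


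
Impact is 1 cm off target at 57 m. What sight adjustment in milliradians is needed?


1 mrad subtends 1 cm per 10 m of range, so adj = error_cm / (dist_m / 10) = 1 / (57/10) = 0.1754 mrad

0.1754 mrad


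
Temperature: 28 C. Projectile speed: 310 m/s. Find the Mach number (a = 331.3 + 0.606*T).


a = 331.3 + 0.606*(28) = 348.268 m/s
M = v/a = 310/348.268 = 0.8901

0.8901


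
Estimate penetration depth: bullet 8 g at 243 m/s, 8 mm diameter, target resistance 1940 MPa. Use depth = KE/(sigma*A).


A = pi*(d/2)^2 = pi*(8/2)^2 = 50.2655 mm^2
E = 0.5*m*v^2 = 0.5*0.008*243^2 = 236.196 J
depth = E/(sigma*A) = 236.196 J / (1940 MPa * 50.2655 mm^2) = 236.196/(1940 * 50.2655) m = 0.00242215 m ≈ 2.422 mm

2.422 mm


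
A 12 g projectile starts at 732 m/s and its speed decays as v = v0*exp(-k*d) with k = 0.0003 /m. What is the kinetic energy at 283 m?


v = v0*exp(-k*d) = 732*exp(-0.0003*283) = 672.418 m/s
E = 0.5*m*v^2 = 0.5*0.012*672.418^2 = 2713 J

2713 J


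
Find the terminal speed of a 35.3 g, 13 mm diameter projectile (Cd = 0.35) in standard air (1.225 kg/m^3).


A = pi*(d/2)^2 = pi*(13/2000)^2 = 1.32732e-04 m^2
vt = sqrt(2mg/(Cd*rho*A)) = sqrt(2*0.0353*9.81/(0.35 * 1.225 * 1.32732e-04)) = 110.3 m/s

110.3 m/s


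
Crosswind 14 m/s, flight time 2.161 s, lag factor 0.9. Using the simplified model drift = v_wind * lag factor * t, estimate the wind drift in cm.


drift = v_wind * lag * t = 14 * 0.9 * 2.161 = 27.2286 m ≈ 2723 cm

2723 cm
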